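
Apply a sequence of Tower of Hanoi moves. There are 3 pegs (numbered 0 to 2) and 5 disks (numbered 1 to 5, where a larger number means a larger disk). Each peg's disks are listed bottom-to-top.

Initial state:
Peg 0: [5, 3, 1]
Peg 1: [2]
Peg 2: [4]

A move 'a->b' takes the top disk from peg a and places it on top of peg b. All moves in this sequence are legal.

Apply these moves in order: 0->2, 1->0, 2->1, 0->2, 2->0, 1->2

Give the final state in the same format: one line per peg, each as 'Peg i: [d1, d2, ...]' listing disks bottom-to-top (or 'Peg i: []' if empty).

After move 1 (0->2):
Peg 0: [5, 3]
Peg 1: [2]
Peg 2: [4, 1]

After move 2 (1->0):
Peg 0: [5, 3, 2]
Peg 1: []
Peg 2: [4, 1]

After move 3 (2->1):
Peg 0: [5, 3, 2]
Peg 1: [1]
Peg 2: [4]

After move 4 (0->2):
Peg 0: [5, 3]
Peg 1: [1]
Peg 2: [4, 2]

After move 5 (2->0):
Peg 0: [5, 3, 2]
Peg 1: [1]
Peg 2: [4]

After move 6 (1->2):
Peg 0: [5, 3, 2]
Peg 1: []
Peg 2: [4, 1]

Answer: Peg 0: [5, 3, 2]
Peg 1: []
Peg 2: [4, 1]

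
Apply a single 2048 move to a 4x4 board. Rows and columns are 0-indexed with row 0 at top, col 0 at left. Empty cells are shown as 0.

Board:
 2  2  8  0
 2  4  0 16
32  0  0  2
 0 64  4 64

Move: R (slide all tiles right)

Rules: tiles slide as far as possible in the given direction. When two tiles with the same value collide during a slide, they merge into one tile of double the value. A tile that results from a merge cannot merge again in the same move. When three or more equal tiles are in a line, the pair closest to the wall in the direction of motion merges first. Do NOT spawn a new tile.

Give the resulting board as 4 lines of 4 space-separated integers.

Answer:  0  0  4  8
 0  2  4 16
 0  0 32  2
 0 64  4 64

Derivation:
Slide right:
row 0: [2, 2, 8, 0] -> [0, 0, 4, 8]
row 1: [2, 4, 0, 16] -> [0, 2, 4, 16]
row 2: [32, 0, 0, 2] -> [0, 0, 32, 2]
row 3: [0, 64, 4, 64] -> [0, 64, 4, 64]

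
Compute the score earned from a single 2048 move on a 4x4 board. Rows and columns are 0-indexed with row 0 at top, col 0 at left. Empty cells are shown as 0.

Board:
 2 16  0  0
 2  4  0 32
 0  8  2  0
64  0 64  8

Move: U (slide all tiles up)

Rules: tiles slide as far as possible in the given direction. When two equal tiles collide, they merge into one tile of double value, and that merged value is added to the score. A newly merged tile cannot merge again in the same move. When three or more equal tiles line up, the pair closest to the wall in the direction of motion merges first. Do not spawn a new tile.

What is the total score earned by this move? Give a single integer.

Answer: 4

Derivation:
Slide up:
col 0: [2, 2, 0, 64] -> [4, 64, 0, 0]  score +4 (running 4)
col 1: [16, 4, 8, 0] -> [16, 4, 8, 0]  score +0 (running 4)
col 2: [0, 0, 2, 64] -> [2, 64, 0, 0]  score +0 (running 4)
col 3: [0, 32, 0, 8] -> [32, 8, 0, 0]  score +0 (running 4)
Board after move:
 4 16  2 32
64  4 64  8
 0  8  0  0
 0  0  0  0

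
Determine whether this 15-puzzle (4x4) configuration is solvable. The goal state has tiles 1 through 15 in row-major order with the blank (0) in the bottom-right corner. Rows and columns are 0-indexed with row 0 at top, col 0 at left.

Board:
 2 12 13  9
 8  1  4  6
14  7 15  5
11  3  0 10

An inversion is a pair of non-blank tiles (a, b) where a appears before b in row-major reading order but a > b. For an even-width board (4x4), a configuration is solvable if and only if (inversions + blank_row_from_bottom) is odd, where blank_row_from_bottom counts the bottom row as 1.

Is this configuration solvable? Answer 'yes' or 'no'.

Answer: no

Derivation:
Inversions: 51
Blank is in row 3 (0-indexed from top), which is row 1 counting from the bottom (bottom = 1).
51 + 1 = 52, which is even, so the puzzle is not solvable.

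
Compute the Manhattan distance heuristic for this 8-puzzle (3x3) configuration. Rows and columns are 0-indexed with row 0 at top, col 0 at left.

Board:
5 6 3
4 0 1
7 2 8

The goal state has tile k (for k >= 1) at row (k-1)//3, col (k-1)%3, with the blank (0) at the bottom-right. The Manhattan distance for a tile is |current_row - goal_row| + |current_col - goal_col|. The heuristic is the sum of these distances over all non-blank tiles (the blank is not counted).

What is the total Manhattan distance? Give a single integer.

Tile 5: at (0,0), goal (1,1), distance |0-1|+|0-1| = 2
Tile 6: at (0,1), goal (1,2), distance |0-1|+|1-2| = 2
Tile 3: at (0,2), goal (0,2), distance |0-0|+|2-2| = 0
Tile 4: at (1,0), goal (1,0), distance |1-1|+|0-0| = 0
Tile 1: at (1,2), goal (0,0), distance |1-0|+|2-0| = 3
Tile 7: at (2,0), goal (2,0), distance |2-2|+|0-0| = 0
Tile 2: at (2,1), goal (0,1), distance |2-0|+|1-1| = 2
Tile 8: at (2,2), goal (2,1), distance |2-2|+|2-1| = 1
Sum: 2 + 2 + 0 + 0 + 3 + 0 + 2 + 1 = 10

Answer: 10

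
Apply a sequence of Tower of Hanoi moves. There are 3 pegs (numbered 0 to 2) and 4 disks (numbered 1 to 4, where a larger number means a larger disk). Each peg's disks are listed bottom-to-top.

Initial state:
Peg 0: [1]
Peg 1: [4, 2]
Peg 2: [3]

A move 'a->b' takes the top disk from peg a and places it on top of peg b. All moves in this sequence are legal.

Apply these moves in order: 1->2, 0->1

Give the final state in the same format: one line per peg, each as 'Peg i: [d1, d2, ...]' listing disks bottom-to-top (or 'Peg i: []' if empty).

After move 1 (1->2):
Peg 0: [1]
Peg 1: [4]
Peg 2: [3, 2]

After move 2 (0->1):
Peg 0: []
Peg 1: [4, 1]
Peg 2: [3, 2]

Answer: Peg 0: []
Peg 1: [4, 1]
Peg 2: [3, 2]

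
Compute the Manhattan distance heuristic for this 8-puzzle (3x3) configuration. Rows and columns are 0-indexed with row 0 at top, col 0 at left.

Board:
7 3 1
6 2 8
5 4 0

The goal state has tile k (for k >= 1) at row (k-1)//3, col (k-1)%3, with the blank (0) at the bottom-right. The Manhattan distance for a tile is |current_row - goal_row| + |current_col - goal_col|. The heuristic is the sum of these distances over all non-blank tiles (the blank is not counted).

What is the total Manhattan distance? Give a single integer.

Answer: 14

Derivation:
Tile 7: at (0,0), goal (2,0), distance |0-2|+|0-0| = 2
Tile 3: at (0,1), goal (0,2), distance |0-0|+|1-2| = 1
Tile 1: at (0,2), goal (0,0), distance |0-0|+|2-0| = 2
Tile 6: at (1,0), goal (1,2), distance |1-1|+|0-2| = 2
Tile 2: at (1,1), goal (0,1), distance |1-0|+|1-1| = 1
Tile 8: at (1,2), goal (2,1), distance |1-2|+|2-1| = 2
Tile 5: at (2,0), goal (1,1), distance |2-1|+|0-1| = 2
Tile 4: at (2,1), goal (1,0), distance |2-1|+|1-0| = 2
Sum: 2 + 1 + 2 + 2 + 1 + 2 + 2 + 2 = 14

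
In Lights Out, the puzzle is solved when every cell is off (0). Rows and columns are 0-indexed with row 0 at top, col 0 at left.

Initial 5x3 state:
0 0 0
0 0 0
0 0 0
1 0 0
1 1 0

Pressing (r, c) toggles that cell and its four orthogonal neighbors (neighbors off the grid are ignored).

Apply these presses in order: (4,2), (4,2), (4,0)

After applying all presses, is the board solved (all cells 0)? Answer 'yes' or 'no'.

After press 1 at (4,2):
0 0 0
0 0 0
0 0 0
1 0 1
1 0 1

After press 2 at (4,2):
0 0 0
0 0 0
0 0 0
1 0 0
1 1 0

After press 3 at (4,0):
0 0 0
0 0 0
0 0 0
0 0 0
0 0 0

Lights still on: 0

Answer: yes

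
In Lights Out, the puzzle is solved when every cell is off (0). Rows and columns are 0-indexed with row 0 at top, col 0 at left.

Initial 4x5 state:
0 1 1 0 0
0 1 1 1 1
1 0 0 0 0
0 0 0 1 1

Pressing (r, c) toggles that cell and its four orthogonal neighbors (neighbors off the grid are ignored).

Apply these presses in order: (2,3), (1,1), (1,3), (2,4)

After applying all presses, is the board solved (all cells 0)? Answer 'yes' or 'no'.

Answer: no

Derivation:
After press 1 at (2,3):
0 1 1 0 0
0 1 1 0 1
1 0 1 1 1
0 0 0 0 1

After press 2 at (1,1):
0 0 1 0 0
1 0 0 0 1
1 1 1 1 1
0 0 0 0 1

After press 3 at (1,3):
0 0 1 1 0
1 0 1 1 0
1 1 1 0 1
0 0 0 0 1

After press 4 at (2,4):
0 0 1 1 0
1 0 1 1 1
1 1 1 1 0
0 0 0 0 0

Lights still on: 10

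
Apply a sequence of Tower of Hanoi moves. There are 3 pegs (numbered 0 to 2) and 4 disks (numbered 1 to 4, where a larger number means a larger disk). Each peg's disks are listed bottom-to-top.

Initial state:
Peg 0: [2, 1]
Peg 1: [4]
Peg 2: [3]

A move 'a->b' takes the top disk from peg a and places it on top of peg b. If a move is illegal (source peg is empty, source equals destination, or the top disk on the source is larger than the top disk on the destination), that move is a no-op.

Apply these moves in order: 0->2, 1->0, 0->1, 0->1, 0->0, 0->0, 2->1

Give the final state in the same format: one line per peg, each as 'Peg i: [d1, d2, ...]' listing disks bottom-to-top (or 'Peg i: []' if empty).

Answer: Peg 0: []
Peg 1: [4, 2, 1]
Peg 2: [3]

Derivation:
After move 1 (0->2):
Peg 0: [2]
Peg 1: [4]
Peg 2: [3, 1]

After move 2 (1->0):
Peg 0: [2]
Peg 1: [4]
Peg 2: [3, 1]

After move 3 (0->1):
Peg 0: []
Peg 1: [4, 2]
Peg 2: [3, 1]

After move 4 (0->1):
Peg 0: []
Peg 1: [4, 2]
Peg 2: [3, 1]

After move 5 (0->0):
Peg 0: []
Peg 1: [4, 2]
Peg 2: [3, 1]

After move 6 (0->0):
Peg 0: []
Peg 1: [4, 2]
Peg 2: [3, 1]

After move 7 (2->1):
Peg 0: []
Peg 1: [4, 2, 1]
Peg 2: [3]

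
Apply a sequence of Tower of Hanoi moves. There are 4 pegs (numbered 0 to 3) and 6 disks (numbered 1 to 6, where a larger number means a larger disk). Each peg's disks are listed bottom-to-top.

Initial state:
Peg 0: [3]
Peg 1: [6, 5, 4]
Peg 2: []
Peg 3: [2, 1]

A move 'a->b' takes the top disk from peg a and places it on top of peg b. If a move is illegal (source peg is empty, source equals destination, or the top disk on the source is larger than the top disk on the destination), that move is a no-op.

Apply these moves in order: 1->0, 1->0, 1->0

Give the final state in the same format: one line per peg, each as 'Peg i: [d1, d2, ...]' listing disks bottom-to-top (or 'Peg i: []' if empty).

After move 1 (1->0):
Peg 0: [3]
Peg 1: [6, 5, 4]
Peg 2: []
Peg 3: [2, 1]

After move 2 (1->0):
Peg 0: [3]
Peg 1: [6, 5, 4]
Peg 2: []
Peg 3: [2, 1]

After move 3 (1->0):
Peg 0: [3]
Peg 1: [6, 5, 4]
Peg 2: []
Peg 3: [2, 1]

Answer: Peg 0: [3]
Peg 1: [6, 5, 4]
Peg 2: []
Peg 3: [2, 1]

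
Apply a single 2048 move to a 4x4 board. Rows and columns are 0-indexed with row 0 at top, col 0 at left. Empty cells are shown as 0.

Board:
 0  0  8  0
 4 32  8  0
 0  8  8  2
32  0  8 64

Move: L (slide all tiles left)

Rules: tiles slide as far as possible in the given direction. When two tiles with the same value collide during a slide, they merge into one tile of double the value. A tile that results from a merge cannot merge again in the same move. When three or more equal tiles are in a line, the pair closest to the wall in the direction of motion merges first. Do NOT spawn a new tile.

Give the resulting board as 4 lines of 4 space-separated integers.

Answer:  8  0  0  0
 4 32  8  0
16  2  0  0
32  8 64  0

Derivation:
Slide left:
row 0: [0, 0, 8, 0] -> [8, 0, 0, 0]
row 1: [4, 32, 8, 0] -> [4, 32, 8, 0]
row 2: [0, 8, 8, 2] -> [16, 2, 0, 0]
row 3: [32, 0, 8, 64] -> [32, 8, 64, 0]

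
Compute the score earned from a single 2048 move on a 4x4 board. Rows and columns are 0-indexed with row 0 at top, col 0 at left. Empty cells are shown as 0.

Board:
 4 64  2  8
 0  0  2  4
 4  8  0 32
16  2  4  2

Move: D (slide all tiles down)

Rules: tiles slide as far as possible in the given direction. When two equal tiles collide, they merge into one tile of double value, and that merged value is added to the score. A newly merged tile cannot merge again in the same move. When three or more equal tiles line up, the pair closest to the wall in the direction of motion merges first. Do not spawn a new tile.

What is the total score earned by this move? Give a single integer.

Answer: 12

Derivation:
Slide down:
col 0: [4, 0, 4, 16] -> [0, 0, 8, 16]  score +8 (running 8)
col 1: [64, 0, 8, 2] -> [0, 64, 8, 2]  score +0 (running 8)
col 2: [2, 2, 0, 4] -> [0, 0, 4, 4]  score +4 (running 12)
col 3: [8, 4, 32, 2] -> [8, 4, 32, 2]  score +0 (running 12)
Board after move:
 0  0  0  8
 0 64  0  4
 8  8  4 32
16  2  4  2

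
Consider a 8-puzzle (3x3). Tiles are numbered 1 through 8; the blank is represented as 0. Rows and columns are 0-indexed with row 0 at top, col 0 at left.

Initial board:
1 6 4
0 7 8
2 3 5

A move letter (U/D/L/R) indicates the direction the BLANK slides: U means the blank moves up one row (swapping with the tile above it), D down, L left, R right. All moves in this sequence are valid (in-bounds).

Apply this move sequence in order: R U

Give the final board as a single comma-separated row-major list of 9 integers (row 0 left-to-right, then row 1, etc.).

After move 1 (R):
1 6 4
7 0 8
2 3 5

After move 2 (U):
1 0 4
7 6 8
2 3 5

Answer: 1, 0, 4, 7, 6, 8, 2, 3, 5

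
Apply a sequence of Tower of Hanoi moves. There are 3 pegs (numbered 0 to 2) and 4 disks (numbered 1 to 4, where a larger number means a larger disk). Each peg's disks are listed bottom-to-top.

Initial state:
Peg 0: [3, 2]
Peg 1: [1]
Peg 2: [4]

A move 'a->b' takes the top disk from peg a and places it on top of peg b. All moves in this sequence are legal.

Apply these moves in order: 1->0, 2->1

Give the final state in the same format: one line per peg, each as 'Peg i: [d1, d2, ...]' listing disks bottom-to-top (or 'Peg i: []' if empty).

Answer: Peg 0: [3, 2, 1]
Peg 1: [4]
Peg 2: []

Derivation:
After move 1 (1->0):
Peg 0: [3, 2, 1]
Peg 1: []
Peg 2: [4]

After move 2 (2->1):
Peg 0: [3, 2, 1]
Peg 1: [4]
Peg 2: []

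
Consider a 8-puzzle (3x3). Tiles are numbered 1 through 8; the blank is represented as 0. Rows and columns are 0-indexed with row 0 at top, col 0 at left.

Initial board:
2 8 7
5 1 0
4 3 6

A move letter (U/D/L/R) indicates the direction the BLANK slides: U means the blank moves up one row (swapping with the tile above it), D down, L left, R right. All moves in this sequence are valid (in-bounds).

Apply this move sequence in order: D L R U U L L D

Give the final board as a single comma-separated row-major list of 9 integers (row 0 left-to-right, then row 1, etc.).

Answer: 5, 2, 8, 0, 1, 7, 4, 3, 6

Derivation:
After move 1 (D):
2 8 7
5 1 6
4 3 0

After move 2 (L):
2 8 7
5 1 6
4 0 3

After move 3 (R):
2 8 7
5 1 6
4 3 0

After move 4 (U):
2 8 7
5 1 0
4 3 6

After move 5 (U):
2 8 0
5 1 7
4 3 6

After move 6 (L):
2 0 8
5 1 7
4 3 6

After move 7 (L):
0 2 8
5 1 7
4 3 6

After move 8 (D):
5 2 8
0 1 7
4 3 6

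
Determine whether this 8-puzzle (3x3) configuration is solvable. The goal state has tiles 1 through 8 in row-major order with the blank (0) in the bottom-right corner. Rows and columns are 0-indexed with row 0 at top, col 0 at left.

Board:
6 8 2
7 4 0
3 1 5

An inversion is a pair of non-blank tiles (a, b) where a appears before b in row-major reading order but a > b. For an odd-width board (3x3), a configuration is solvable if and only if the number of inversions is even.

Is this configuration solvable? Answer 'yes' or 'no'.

Answer: no

Derivation:
Inversions (pairs i<j in row-major order where tile[i] > tile[j] > 0): 19
19 is odd, so the puzzle is not solvable.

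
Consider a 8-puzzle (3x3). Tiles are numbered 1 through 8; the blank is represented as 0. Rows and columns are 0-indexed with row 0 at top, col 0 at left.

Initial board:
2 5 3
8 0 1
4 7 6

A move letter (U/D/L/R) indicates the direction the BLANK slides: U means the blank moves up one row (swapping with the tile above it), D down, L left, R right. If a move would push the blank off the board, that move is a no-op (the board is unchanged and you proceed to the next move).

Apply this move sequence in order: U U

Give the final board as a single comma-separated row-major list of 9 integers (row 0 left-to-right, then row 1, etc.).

Answer: 2, 0, 3, 8, 5, 1, 4, 7, 6

Derivation:
After move 1 (U):
2 0 3
8 5 1
4 7 6

After move 2 (U):
2 0 3
8 5 1
4 7 6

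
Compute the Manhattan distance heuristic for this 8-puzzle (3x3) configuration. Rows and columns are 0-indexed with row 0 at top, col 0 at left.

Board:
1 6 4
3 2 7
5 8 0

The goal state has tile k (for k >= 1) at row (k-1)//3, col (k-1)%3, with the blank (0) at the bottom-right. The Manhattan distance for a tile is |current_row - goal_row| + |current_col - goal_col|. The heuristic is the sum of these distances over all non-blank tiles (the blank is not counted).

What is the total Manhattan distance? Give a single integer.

Tile 1: (0,0)->(0,0) = 0
Tile 6: (0,1)->(1,2) = 2
Tile 4: (0,2)->(1,0) = 3
Tile 3: (1,0)->(0,2) = 3
Tile 2: (1,1)->(0,1) = 1
Tile 7: (1,2)->(2,0) = 3
Tile 5: (2,0)->(1,1) = 2
Tile 8: (2,1)->(2,1) = 0
Sum: 0 + 2 + 3 + 3 + 1 + 3 + 2 + 0 = 14

Answer: 14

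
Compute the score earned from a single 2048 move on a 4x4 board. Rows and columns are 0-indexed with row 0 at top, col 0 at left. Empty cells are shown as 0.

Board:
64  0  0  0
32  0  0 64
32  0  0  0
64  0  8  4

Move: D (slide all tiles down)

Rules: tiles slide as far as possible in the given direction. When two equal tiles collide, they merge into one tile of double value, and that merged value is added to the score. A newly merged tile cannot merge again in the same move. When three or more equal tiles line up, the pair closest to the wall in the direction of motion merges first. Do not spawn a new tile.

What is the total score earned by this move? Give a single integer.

Answer: 64

Derivation:
Slide down:
col 0: [64, 32, 32, 64] -> [0, 64, 64, 64]  score +64 (running 64)
col 1: [0, 0, 0, 0] -> [0, 0, 0, 0]  score +0 (running 64)
col 2: [0, 0, 0, 8] -> [0, 0, 0, 8]  score +0 (running 64)
col 3: [0, 64, 0, 4] -> [0, 0, 64, 4]  score +0 (running 64)
Board after move:
 0  0  0  0
64  0  0  0
64  0  0 64
64  0  8  4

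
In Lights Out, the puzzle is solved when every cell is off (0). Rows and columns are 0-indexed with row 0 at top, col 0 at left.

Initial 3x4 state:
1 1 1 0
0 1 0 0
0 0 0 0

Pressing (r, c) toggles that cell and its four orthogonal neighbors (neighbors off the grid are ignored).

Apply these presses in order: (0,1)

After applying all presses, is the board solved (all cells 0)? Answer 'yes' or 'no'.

Answer: yes

Derivation:
After press 1 at (0,1):
0 0 0 0
0 0 0 0
0 0 0 0

Lights still on: 0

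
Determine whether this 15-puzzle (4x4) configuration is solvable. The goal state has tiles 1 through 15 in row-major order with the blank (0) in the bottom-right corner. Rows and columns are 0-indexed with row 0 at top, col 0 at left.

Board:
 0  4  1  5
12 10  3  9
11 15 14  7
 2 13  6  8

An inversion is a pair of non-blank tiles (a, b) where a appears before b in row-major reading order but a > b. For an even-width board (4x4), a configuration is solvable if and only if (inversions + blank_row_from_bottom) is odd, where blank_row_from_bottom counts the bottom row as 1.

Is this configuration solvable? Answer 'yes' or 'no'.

Inversions: 43
Blank is in row 0 (0-indexed from top), which is row 4 counting from the bottom (bottom = 1).
43 + 4 = 47, which is odd, so the puzzle is solvable.

Answer: yes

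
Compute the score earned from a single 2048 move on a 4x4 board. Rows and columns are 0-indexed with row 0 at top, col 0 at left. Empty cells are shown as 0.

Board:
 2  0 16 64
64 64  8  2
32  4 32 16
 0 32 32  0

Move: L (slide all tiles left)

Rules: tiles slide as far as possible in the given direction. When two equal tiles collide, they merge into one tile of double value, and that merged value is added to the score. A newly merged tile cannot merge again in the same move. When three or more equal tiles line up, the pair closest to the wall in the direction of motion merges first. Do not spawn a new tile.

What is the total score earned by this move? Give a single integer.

Answer: 192

Derivation:
Slide left:
row 0: [2, 0, 16, 64] -> [2, 16, 64, 0]  score +0 (running 0)
row 1: [64, 64, 8, 2] -> [128, 8, 2, 0]  score +128 (running 128)
row 2: [32, 4, 32, 16] -> [32, 4, 32, 16]  score +0 (running 128)
row 3: [0, 32, 32, 0] -> [64, 0, 0, 0]  score +64 (running 192)
Board after move:
  2  16  64   0
128   8   2   0
 32   4  32  16
 64   0   0   0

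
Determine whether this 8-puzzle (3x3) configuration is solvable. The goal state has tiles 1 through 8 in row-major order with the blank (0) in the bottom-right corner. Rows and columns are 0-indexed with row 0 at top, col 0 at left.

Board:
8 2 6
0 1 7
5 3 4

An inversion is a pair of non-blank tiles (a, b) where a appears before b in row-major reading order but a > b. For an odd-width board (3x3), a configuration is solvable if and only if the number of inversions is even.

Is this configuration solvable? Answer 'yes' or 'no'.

Answer: no

Derivation:
Inversions (pairs i<j in row-major order where tile[i] > tile[j] > 0): 17
17 is odd, so the puzzle is not solvable.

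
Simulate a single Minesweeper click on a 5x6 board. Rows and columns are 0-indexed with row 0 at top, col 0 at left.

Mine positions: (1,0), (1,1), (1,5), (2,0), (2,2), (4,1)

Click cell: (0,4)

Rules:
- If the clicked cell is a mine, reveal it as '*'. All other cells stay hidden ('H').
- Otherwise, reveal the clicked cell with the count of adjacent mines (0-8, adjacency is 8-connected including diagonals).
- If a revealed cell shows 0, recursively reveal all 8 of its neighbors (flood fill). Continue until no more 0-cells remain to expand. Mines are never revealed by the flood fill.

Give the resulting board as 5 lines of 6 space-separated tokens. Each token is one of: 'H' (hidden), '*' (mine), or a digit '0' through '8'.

H H H H 1 H
H H H H H H
H H H H H H
H H H H H H
H H H H H H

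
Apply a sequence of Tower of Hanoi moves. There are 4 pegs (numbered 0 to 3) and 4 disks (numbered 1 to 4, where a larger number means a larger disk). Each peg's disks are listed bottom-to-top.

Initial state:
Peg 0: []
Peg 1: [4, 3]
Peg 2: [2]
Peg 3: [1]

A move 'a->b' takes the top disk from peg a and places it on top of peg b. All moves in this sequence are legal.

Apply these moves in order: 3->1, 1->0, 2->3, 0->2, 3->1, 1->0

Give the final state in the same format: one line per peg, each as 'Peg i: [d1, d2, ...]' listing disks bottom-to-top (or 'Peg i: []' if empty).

Answer: Peg 0: [2]
Peg 1: [4, 3]
Peg 2: [1]
Peg 3: []

Derivation:
After move 1 (3->1):
Peg 0: []
Peg 1: [4, 3, 1]
Peg 2: [2]
Peg 3: []

After move 2 (1->0):
Peg 0: [1]
Peg 1: [4, 3]
Peg 2: [2]
Peg 3: []

After move 3 (2->3):
Peg 0: [1]
Peg 1: [4, 3]
Peg 2: []
Peg 3: [2]

After move 4 (0->2):
Peg 0: []
Peg 1: [4, 3]
Peg 2: [1]
Peg 3: [2]

After move 5 (3->1):
Peg 0: []
Peg 1: [4, 3, 2]
Peg 2: [1]
Peg 3: []

After move 6 (1->0):
Peg 0: [2]
Peg 1: [4, 3]
Peg 2: [1]
Peg 3: []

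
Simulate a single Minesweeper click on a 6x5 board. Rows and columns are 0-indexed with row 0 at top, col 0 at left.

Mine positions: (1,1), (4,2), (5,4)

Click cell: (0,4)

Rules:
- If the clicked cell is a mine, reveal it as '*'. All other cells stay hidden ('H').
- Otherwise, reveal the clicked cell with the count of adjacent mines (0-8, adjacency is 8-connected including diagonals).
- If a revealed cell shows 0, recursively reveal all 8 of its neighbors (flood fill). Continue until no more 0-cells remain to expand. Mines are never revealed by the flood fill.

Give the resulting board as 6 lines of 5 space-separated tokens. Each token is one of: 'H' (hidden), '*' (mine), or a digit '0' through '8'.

H H 1 0 0
H H 1 0 0
H H 1 0 0
H H 1 1 0
H H H 2 1
H H H H H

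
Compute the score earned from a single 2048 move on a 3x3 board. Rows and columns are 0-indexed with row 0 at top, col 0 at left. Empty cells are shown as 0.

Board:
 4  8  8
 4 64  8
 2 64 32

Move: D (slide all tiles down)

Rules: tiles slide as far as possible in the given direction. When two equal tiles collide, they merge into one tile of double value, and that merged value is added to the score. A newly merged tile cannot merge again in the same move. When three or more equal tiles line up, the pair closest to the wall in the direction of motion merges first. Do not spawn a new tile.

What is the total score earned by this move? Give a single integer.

Slide down:
col 0: [4, 4, 2] -> [0, 8, 2]  score +8 (running 8)
col 1: [8, 64, 64] -> [0, 8, 128]  score +128 (running 136)
col 2: [8, 8, 32] -> [0, 16, 32]  score +16 (running 152)
Board after move:
  0   0   0
  8   8  16
  2 128  32

Answer: 152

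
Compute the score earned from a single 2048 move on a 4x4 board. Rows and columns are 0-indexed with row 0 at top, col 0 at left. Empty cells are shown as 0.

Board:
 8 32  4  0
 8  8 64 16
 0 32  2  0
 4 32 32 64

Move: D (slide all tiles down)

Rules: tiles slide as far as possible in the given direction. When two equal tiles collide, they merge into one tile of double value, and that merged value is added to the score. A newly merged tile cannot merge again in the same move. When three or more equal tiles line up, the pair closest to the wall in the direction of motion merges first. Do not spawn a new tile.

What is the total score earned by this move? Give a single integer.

Answer: 80

Derivation:
Slide down:
col 0: [8, 8, 0, 4] -> [0, 0, 16, 4]  score +16 (running 16)
col 1: [32, 8, 32, 32] -> [0, 32, 8, 64]  score +64 (running 80)
col 2: [4, 64, 2, 32] -> [4, 64, 2, 32]  score +0 (running 80)
col 3: [0, 16, 0, 64] -> [0, 0, 16, 64]  score +0 (running 80)
Board after move:
 0  0  4  0
 0 32 64  0
16  8  2 16
 4 64 32 64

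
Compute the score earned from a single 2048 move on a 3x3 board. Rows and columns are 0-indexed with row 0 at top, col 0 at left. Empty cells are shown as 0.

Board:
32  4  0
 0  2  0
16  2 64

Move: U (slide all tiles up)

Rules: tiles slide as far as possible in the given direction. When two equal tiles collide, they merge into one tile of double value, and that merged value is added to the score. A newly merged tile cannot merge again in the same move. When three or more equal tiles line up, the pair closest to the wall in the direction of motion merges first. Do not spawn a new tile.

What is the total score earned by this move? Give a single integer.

Slide up:
col 0: [32, 0, 16] -> [32, 16, 0]  score +0 (running 0)
col 1: [4, 2, 2] -> [4, 4, 0]  score +4 (running 4)
col 2: [0, 0, 64] -> [64, 0, 0]  score +0 (running 4)
Board after move:
32  4 64
16  4  0
 0  0  0

Answer: 4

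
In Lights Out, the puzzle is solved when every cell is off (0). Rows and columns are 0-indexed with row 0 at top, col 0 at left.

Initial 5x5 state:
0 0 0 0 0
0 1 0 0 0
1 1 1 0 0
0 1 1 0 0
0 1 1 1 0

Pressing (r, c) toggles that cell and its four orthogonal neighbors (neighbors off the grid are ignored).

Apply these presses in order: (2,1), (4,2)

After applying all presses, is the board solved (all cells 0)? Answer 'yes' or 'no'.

Answer: yes

Derivation:
After press 1 at (2,1):
0 0 0 0 0
0 0 0 0 0
0 0 0 0 0
0 0 1 0 0
0 1 1 1 0

After press 2 at (4,2):
0 0 0 0 0
0 0 0 0 0
0 0 0 0 0
0 0 0 0 0
0 0 0 0 0

Lights still on: 0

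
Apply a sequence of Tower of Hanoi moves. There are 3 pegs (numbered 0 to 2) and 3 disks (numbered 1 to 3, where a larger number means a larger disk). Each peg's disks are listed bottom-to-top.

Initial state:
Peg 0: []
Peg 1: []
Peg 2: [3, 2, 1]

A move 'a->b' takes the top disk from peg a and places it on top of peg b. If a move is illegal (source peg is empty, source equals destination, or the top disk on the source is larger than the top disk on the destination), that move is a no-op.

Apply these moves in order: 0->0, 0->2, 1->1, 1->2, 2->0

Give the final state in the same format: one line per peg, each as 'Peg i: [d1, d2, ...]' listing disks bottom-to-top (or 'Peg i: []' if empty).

After move 1 (0->0):
Peg 0: []
Peg 1: []
Peg 2: [3, 2, 1]

After move 2 (0->2):
Peg 0: []
Peg 1: []
Peg 2: [3, 2, 1]

After move 3 (1->1):
Peg 0: []
Peg 1: []
Peg 2: [3, 2, 1]

After move 4 (1->2):
Peg 0: []
Peg 1: []
Peg 2: [3, 2, 1]

After move 5 (2->0):
Peg 0: [1]
Peg 1: []
Peg 2: [3, 2]

Answer: Peg 0: [1]
Peg 1: []
Peg 2: [3, 2]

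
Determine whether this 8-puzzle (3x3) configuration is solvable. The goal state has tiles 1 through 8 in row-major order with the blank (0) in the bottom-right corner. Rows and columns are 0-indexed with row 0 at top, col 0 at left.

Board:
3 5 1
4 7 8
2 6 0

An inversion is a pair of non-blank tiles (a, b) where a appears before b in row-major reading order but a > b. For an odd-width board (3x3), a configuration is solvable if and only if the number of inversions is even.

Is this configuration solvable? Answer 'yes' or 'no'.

Answer: yes

Derivation:
Inversions (pairs i<j in row-major order where tile[i] > tile[j] > 0): 10
10 is even, so the puzzle is solvable.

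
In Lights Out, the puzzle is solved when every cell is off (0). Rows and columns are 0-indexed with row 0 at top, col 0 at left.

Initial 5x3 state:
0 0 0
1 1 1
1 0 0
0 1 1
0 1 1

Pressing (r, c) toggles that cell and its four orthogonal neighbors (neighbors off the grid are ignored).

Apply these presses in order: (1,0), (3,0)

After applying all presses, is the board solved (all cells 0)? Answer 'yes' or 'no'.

After press 1 at (1,0):
1 0 0
0 0 1
0 0 0
0 1 1
0 1 1

After press 2 at (3,0):
1 0 0
0 0 1
1 0 0
1 0 1
1 1 1

Lights still on: 8

Answer: no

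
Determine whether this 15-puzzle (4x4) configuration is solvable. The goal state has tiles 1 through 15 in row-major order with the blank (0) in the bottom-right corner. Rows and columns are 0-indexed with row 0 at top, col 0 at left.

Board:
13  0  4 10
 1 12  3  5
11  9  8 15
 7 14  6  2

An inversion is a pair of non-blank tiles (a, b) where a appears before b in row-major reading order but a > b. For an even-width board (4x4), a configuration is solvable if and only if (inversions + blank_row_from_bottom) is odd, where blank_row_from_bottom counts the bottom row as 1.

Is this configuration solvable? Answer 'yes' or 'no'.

Answer: no

Derivation:
Inversions: 54
Blank is in row 0 (0-indexed from top), which is row 4 counting from the bottom (bottom = 1).
54 + 4 = 58, which is even, so the puzzle is not solvable.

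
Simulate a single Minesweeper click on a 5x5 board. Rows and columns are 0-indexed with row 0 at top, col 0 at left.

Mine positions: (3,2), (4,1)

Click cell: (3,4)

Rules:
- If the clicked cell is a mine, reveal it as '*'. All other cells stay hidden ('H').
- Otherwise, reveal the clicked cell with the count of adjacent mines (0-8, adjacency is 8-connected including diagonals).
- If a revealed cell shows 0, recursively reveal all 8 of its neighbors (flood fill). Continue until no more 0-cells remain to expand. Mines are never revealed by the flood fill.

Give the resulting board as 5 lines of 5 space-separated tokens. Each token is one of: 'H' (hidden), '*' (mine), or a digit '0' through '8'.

0 0 0 0 0
0 0 0 0 0
0 1 1 1 0
1 2 H 1 0
H H H 1 0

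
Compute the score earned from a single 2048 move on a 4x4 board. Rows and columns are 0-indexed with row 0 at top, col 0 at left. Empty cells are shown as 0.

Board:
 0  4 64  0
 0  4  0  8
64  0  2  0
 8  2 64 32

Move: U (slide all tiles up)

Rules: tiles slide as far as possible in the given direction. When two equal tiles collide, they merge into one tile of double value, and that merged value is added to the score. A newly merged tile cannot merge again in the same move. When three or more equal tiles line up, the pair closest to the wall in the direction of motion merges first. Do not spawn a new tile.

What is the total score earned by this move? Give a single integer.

Slide up:
col 0: [0, 0, 64, 8] -> [64, 8, 0, 0]  score +0 (running 0)
col 1: [4, 4, 0, 2] -> [8, 2, 0, 0]  score +8 (running 8)
col 2: [64, 0, 2, 64] -> [64, 2, 64, 0]  score +0 (running 8)
col 3: [0, 8, 0, 32] -> [8, 32, 0, 0]  score +0 (running 8)
Board after move:
64  8 64  8
 8  2  2 32
 0  0 64  0
 0  0  0  0

Answer: 8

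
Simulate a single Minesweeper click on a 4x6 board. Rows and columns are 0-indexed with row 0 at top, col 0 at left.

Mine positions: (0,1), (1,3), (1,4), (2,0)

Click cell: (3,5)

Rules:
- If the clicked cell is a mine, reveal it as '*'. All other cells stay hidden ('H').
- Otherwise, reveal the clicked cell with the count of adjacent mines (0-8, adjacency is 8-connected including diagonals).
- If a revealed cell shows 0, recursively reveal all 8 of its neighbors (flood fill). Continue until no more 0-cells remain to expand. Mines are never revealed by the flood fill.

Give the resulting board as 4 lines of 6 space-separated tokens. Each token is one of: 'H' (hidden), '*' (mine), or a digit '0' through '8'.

H H H H H H
H H H H H H
H 1 1 2 2 1
H 1 0 0 0 0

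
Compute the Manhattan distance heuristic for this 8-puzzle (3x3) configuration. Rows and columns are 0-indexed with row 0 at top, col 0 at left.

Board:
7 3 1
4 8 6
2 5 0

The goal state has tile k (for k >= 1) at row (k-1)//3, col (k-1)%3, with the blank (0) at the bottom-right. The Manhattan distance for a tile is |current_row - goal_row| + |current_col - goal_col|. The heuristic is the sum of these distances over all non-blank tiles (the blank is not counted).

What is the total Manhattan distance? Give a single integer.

Tile 7: (0,0)->(2,0) = 2
Tile 3: (0,1)->(0,2) = 1
Tile 1: (0,2)->(0,0) = 2
Tile 4: (1,0)->(1,0) = 0
Tile 8: (1,1)->(2,1) = 1
Tile 6: (1,2)->(1,2) = 0
Tile 2: (2,0)->(0,1) = 3
Tile 5: (2,1)->(1,1) = 1
Sum: 2 + 1 + 2 + 0 + 1 + 0 + 3 + 1 = 10

Answer: 10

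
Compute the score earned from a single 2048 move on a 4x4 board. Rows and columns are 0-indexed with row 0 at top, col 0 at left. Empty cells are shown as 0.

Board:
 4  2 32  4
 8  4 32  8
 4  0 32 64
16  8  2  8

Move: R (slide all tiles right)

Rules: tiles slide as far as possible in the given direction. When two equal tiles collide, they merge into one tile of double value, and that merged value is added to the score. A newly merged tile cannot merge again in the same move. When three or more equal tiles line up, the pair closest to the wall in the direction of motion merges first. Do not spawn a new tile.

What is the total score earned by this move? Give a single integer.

Slide right:
row 0: [4, 2, 32, 4] -> [4, 2, 32, 4]  score +0 (running 0)
row 1: [8, 4, 32, 8] -> [8, 4, 32, 8]  score +0 (running 0)
row 2: [4, 0, 32, 64] -> [0, 4, 32, 64]  score +0 (running 0)
row 3: [16, 8, 2, 8] -> [16, 8, 2, 8]  score +0 (running 0)
Board after move:
 4  2 32  4
 8  4 32  8
 0  4 32 64
16  8  2  8

Answer: 0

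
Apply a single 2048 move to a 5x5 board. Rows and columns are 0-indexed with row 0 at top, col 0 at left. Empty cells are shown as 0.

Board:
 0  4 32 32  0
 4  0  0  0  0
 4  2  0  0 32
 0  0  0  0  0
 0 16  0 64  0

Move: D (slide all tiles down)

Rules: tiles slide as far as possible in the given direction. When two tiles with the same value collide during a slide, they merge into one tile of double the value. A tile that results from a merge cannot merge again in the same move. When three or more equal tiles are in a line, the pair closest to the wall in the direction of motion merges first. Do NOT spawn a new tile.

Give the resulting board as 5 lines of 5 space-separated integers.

Answer:  0  0  0  0  0
 0  0  0  0  0
 0  4  0  0  0
 0  2  0 32  0
 8 16 32 64 32

Derivation:
Slide down:
col 0: [0, 4, 4, 0, 0] -> [0, 0, 0, 0, 8]
col 1: [4, 0, 2, 0, 16] -> [0, 0, 4, 2, 16]
col 2: [32, 0, 0, 0, 0] -> [0, 0, 0, 0, 32]
col 3: [32, 0, 0, 0, 64] -> [0, 0, 0, 32, 64]
col 4: [0, 0, 32, 0, 0] -> [0, 0, 0, 0, 32]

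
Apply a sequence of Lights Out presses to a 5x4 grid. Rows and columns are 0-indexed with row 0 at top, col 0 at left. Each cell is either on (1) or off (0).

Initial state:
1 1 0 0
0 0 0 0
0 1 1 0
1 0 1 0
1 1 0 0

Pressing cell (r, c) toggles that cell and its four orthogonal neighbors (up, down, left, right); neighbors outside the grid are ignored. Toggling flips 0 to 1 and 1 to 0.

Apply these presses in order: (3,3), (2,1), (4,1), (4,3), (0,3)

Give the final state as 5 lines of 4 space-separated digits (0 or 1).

After press 1 at (3,3):
1 1 0 0
0 0 0 0
0 1 1 1
1 0 0 1
1 1 0 1

After press 2 at (2,1):
1 1 0 0
0 1 0 0
1 0 0 1
1 1 0 1
1 1 0 1

After press 3 at (4,1):
1 1 0 0
0 1 0 0
1 0 0 1
1 0 0 1
0 0 1 1

After press 4 at (4,3):
1 1 0 0
0 1 0 0
1 0 0 1
1 0 0 0
0 0 0 0

After press 5 at (0,3):
1 1 1 1
0 1 0 1
1 0 0 1
1 0 0 0
0 0 0 0

Answer: 1 1 1 1
0 1 0 1
1 0 0 1
1 0 0 0
0 0 0 0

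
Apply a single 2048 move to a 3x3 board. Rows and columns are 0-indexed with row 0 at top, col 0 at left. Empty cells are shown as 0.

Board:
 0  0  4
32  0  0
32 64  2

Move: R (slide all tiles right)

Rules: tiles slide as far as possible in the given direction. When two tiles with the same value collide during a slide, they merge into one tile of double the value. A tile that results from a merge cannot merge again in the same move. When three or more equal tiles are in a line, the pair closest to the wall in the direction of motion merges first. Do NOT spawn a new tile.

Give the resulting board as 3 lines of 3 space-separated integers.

Slide right:
row 0: [0, 0, 4] -> [0, 0, 4]
row 1: [32, 0, 0] -> [0, 0, 32]
row 2: [32, 64, 2] -> [32, 64, 2]

Answer:  0  0  4
 0  0 32
32 64  2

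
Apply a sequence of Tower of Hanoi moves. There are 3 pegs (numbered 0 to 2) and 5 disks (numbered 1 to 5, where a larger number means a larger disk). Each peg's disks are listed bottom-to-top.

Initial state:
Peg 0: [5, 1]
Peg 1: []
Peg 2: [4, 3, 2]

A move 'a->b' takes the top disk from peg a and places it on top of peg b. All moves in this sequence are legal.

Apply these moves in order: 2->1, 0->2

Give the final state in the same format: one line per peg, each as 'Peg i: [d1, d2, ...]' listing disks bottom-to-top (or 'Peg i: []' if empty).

After move 1 (2->1):
Peg 0: [5, 1]
Peg 1: [2]
Peg 2: [4, 3]

After move 2 (0->2):
Peg 0: [5]
Peg 1: [2]
Peg 2: [4, 3, 1]

Answer: Peg 0: [5]
Peg 1: [2]
Peg 2: [4, 3, 1]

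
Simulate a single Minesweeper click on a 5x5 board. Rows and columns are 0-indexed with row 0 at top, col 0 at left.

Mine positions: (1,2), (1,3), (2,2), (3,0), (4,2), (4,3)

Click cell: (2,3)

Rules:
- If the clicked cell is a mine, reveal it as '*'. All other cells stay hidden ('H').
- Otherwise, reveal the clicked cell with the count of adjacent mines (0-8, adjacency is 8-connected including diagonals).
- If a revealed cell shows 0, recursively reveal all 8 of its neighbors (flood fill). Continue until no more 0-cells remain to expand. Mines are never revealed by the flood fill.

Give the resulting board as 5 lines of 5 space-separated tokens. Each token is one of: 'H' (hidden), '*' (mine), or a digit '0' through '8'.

H H H H H
H H H H H
H H H 3 H
H H H H H
H H H H H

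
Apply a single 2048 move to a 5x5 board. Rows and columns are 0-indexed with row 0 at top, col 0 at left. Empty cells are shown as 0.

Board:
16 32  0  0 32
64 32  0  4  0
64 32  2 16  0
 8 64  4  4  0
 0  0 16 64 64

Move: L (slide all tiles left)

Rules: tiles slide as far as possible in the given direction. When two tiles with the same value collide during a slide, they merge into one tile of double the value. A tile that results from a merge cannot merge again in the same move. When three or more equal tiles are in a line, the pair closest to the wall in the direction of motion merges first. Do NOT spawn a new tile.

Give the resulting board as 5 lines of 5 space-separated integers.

Slide left:
row 0: [16, 32, 0, 0, 32] -> [16, 64, 0, 0, 0]
row 1: [64, 32, 0, 4, 0] -> [64, 32, 4, 0, 0]
row 2: [64, 32, 2, 16, 0] -> [64, 32, 2, 16, 0]
row 3: [8, 64, 4, 4, 0] -> [8, 64, 8, 0, 0]
row 4: [0, 0, 16, 64, 64] -> [16, 128, 0, 0, 0]

Answer:  16  64   0   0   0
 64  32   4   0   0
 64  32   2  16   0
  8  64   8   0   0
 16 128   0   0   0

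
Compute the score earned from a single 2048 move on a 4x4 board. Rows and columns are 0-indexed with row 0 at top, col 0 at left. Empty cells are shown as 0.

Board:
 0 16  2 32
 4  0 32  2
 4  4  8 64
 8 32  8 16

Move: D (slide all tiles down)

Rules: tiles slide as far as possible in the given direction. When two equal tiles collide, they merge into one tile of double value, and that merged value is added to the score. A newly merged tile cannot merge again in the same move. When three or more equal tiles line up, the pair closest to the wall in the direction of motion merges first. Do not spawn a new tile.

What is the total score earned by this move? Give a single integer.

Answer: 24

Derivation:
Slide down:
col 0: [0, 4, 4, 8] -> [0, 0, 8, 8]  score +8 (running 8)
col 1: [16, 0, 4, 32] -> [0, 16, 4, 32]  score +0 (running 8)
col 2: [2, 32, 8, 8] -> [0, 2, 32, 16]  score +16 (running 24)
col 3: [32, 2, 64, 16] -> [32, 2, 64, 16]  score +0 (running 24)
Board after move:
 0  0  0 32
 0 16  2  2
 8  4 32 64
 8 32 16 16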